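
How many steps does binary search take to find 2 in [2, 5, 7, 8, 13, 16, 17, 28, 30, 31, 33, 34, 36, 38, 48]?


Search for 2:
[0,14] mid=7 arr[7]=28
[0,6] mid=3 arr[3]=8
[0,2] mid=1 arr[1]=5
[0,0] mid=0 arr[0]=2
Total: 4 comparisons


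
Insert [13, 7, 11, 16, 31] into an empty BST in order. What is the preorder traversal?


Root = 13; build tree by BST insertion.
Preorder traversal: [13, 7, 11, 16, 31]


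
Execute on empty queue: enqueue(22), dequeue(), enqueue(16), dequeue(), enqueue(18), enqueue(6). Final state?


enqueue(22) -> [22]
dequeue() returns 22 -> []
enqueue(16) -> [16]
dequeue() returns 16 -> []
enqueue(18) -> [18]
enqueue(6) -> [18, 6]
Final queue (front to back): [18, 6]


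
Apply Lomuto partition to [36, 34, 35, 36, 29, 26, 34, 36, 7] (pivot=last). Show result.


Elements <= 7 go left of pivot.
Result: [7, 34, 35, 36, 29, 26, 34, 36, 36], pivot at index 0


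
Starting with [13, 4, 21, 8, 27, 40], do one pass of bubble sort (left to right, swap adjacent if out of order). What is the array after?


After one pass: [4, 13, 8, 21, 27, 40]


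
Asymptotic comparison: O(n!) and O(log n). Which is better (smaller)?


logarithmic grows slower than factorial
O(log n) is asymptotically smaller; O(n!) grows faster


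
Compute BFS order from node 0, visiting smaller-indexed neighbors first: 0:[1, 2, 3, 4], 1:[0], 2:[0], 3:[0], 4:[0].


BFS queue: start with [0]
Visit order: [0, 1, 2, 3, 4]


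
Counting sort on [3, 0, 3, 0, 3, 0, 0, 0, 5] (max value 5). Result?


Count array: [5, 0, 0, 3, 0, 1]
Reconstruct: [0, 0, 0, 0, 0, 3, 3, 3, 5]


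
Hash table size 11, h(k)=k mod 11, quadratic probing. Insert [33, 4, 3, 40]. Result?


Insertions: 33->slot 0; 4->slot 4; 3->slot 3; 40->slot 7
Table: [33, None, None, 3, 4, None, None, 40, None, None, None]


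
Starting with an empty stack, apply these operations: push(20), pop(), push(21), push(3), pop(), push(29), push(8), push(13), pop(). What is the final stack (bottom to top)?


push(20) -> [20]
pop() returns 20 -> []
push(21) -> [21]
push(3) -> [21, 3]
pop() returns 3 -> [21]
push(29) -> [21, 29]
push(8) -> [21, 29, 8]
push(13) -> [21, 29, 8, 13]
pop() returns 13 -> [21, 29, 8]
Final stack (bottom to top): [21, 29, 8]


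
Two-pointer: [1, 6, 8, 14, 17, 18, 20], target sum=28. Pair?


Two pointers: lo=0, hi=6
Found pair: (8, 20) summing to 28


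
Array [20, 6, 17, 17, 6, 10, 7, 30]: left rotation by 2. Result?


Left rotate by 2: [17, 17, 6, 10, 7, 30, 20, 6]


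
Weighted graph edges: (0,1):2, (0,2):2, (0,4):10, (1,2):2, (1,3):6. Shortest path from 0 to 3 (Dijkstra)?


Dijkstra from 0:
Distances: {0: 0, 1: 2, 2: 2, 3: 8, 4: 10}
Shortest distance to 3 = 8, path = [0, 1, 3]


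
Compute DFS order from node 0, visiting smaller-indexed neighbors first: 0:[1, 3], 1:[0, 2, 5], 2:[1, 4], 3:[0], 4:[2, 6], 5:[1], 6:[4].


DFS stack-based: start with [0]
Visit order: [0, 1, 2, 4, 6, 5, 3]


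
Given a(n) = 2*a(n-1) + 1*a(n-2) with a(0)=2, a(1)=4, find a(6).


Build bottom-up:
...a(4)=58, a(5)=140, a(6)=2*140+1*58=338


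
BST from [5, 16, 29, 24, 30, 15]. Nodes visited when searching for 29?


BST root = 5
Search for 29: compare at each node
Path: [5, 16, 29]


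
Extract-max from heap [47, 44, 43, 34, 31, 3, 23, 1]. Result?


Max = 47
Replace root with last, heapify down
Resulting heap: [44, 34, 43, 1, 31, 3, 23]


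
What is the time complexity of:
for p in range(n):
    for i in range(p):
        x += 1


Per nesting level: O(n) * O(n) [triangular over p] = O(n^2)
Complexity: O(n^2)


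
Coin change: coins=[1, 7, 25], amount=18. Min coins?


dp[0]=0; dp[i]=1+min(dp[i-c] for c in coins)
...dp[13]=7, dp[14]=2, dp[15]=3, dp[16]=4, dp[17]=5, dp[18]=6
Minimum coins for 18 = 6


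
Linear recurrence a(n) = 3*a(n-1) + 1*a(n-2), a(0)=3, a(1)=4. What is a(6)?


Build bottom-up:
...a(4)=162, a(5)=535, a(6)=3*535+1*162=1767


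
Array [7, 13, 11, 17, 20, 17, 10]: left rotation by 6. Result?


Left rotate by 6: [10, 7, 13, 11, 17, 20, 17]


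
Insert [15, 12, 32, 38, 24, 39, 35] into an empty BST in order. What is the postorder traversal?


Root = 15; build tree by BST insertion.
Postorder traversal: [12, 24, 35, 39, 38, 32, 15]


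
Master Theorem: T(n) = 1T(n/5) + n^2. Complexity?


a=1, b=5, c=2. log_5(1)=0 < c=2. Case 3: O(n^c) = O(n^2)
Complexity: O(n^2)


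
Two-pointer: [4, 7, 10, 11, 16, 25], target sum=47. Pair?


Two pointers: lo=0, hi=5
No pair sums to 47


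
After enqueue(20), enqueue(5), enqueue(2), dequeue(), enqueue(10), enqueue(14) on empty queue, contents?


enqueue(20) -> [20]
enqueue(5) -> [20, 5]
enqueue(2) -> [20, 5, 2]
dequeue() returns 20 -> [5, 2]
enqueue(10) -> [5, 2, 10]
enqueue(14) -> [5, 2, 10, 14]
Final queue (front to back): [5, 2, 10, 14]


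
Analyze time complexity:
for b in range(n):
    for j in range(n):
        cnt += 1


Per nesting level: O(n) * O(n) = O(n^2)
Complexity: O(n^2)


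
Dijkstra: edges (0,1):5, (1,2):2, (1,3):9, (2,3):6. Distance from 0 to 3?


Dijkstra from 0:
Distances: {0: 0, 1: 5, 2: 7, 3: 13}
Shortest distance to 3 = 13, path = [0, 1, 2, 3]


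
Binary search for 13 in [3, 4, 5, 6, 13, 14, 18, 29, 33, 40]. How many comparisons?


Search for 13:
[0,9] mid=4 arr[4]=13
Total: 1 comparisons


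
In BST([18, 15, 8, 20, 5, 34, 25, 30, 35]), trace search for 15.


BST root = 18
Search for 15: compare at each node
Path: [18, 15]


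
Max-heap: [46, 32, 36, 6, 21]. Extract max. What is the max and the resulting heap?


Max = 46
Replace root with last, heapify down
Resulting heap: [36, 32, 21, 6]


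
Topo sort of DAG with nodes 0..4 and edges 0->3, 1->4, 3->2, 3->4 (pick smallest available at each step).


Kahn's algorithm, process smallest node first
Order: [0, 1, 3, 2, 4]


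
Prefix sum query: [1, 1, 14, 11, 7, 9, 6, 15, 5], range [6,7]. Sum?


Prefix sums: [0, 1, 2, 16, 27, 34, 43, 49, 64, 69]
Sum[6..7] = prefix[8] - prefix[6] = 64 - 43 = 21


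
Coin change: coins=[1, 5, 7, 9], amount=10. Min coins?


dp[0]=0; dp[i]=1+min(dp[i-c] for c in coins)
...dp[5]=1, dp[6]=2, dp[7]=1, dp[8]=2, dp[9]=1, dp[10]=2
Minimum coins for 10 = 2


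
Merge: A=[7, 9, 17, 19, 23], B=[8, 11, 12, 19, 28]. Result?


Compare heads, take smaller each step.
Merged: [7, 8, 9, 11, 12, 17, 19, 19, 23, 28]


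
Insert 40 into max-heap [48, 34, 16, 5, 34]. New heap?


Append 40: [48, 34, 16, 5, 34, 40]
Bubble up: swap idx 5(40) with idx 2(16)
Result: [48, 34, 40, 5, 34, 16]


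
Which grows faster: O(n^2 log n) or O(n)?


linear grows slower than n^2 log n
O(n) is asymptotically smaller; O(n^2 log n) grows faster


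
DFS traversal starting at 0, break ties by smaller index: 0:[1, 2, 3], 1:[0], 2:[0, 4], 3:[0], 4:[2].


DFS stack-based: start with [0]
Visit order: [0, 1, 2, 4, 3]


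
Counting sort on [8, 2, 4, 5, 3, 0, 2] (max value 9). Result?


Count array: [1, 0, 2, 1, 1, 1, 0, 0, 1, 0]
Reconstruct: [0, 2, 2, 3, 4, 5, 8]


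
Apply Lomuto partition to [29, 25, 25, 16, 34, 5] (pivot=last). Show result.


Elements <= 5 go left of pivot.
Result: [5, 25, 25, 16, 34, 29], pivot at index 0


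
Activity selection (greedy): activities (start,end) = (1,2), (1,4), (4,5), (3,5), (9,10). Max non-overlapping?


Greedy: pick earliest-ending, then skip overlaps.
Selected (3 activities): [(1, 2), (4, 5), (9, 10)]


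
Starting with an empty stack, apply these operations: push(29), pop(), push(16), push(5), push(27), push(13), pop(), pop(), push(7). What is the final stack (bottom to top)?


push(29) -> [29]
pop() returns 29 -> []
push(16) -> [16]
push(5) -> [16, 5]
push(27) -> [16, 5, 27]
push(13) -> [16, 5, 27, 13]
pop() returns 13 -> [16, 5, 27]
pop() returns 27 -> [16, 5]
push(7) -> [16, 5, 7]
Final stack (bottom to top): [16, 5, 7]


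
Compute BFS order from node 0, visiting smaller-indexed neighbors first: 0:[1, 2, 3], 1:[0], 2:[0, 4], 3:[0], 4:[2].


BFS queue: start with [0]
Visit order: [0, 1, 2, 3, 4]


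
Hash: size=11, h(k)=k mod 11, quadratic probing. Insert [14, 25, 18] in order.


Insertions: 14->slot 3; 25->slot 4; 18->slot 7
Table: [None, None, None, 14, 25, None, None, 18, None, None, None]


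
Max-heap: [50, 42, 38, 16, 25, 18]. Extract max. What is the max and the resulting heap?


Max = 50
Replace root with last, heapify down
Resulting heap: [42, 25, 38, 16, 18]


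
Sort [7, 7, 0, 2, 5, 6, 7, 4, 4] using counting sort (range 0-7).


Count array: [1, 0, 1, 0, 2, 1, 1, 3]
Reconstruct: [0, 2, 4, 4, 5, 6, 7, 7, 7]


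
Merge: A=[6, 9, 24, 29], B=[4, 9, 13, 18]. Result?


Compare heads, take smaller each step.
Merged: [4, 6, 9, 9, 13, 18, 24, 29]


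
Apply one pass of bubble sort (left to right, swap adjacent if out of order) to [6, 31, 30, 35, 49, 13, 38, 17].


After one pass: [6, 30, 31, 35, 13, 38, 17, 49]


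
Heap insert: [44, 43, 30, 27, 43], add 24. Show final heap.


Append 24: [44, 43, 30, 27, 43, 24]
Bubble up: no swaps needed
Result: [44, 43, 30, 27, 43, 24]


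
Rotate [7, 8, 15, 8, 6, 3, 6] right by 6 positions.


Right rotate by 6: [8, 15, 8, 6, 3, 6, 7]


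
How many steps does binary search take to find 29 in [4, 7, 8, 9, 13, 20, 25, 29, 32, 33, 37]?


Search for 29:
[0,10] mid=5 arr[5]=20
[6,10] mid=8 arr[8]=32
[6,7] mid=6 arr[6]=25
[7,7] mid=7 arr[7]=29
Total: 4 comparisons


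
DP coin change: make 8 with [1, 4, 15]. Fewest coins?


dp[0]=0; dp[i]=1+min(dp[i-c] for c in coins)
...dp[3]=3, dp[4]=1, dp[5]=2, dp[6]=3, dp[7]=4, dp[8]=2
Minimum coins for 8 = 2


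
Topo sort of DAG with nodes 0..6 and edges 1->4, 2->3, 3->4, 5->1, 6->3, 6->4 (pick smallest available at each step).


Kahn's algorithm, process smallest node first
Order: [0, 2, 5, 1, 6, 3, 4]


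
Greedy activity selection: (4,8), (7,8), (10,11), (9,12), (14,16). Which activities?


Greedy: pick earliest-ending, then skip overlaps.
Selected (3 activities): [(4, 8), (10, 11), (14, 16)]


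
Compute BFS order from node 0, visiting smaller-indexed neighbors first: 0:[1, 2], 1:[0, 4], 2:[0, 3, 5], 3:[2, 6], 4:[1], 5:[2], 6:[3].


BFS queue: start with [0]
Visit order: [0, 1, 2, 4, 3, 5, 6]


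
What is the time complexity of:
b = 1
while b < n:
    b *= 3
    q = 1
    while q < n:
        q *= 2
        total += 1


Per nesting level: O(log n) * O(log n) = O((log n)^2)
Complexity: O((log n)^2)


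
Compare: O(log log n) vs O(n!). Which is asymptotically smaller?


double-logarithmic grows slower than factorial
O(log log n) is asymptotically smaller; O(n!) grows faster


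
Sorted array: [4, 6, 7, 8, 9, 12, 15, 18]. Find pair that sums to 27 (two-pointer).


Two pointers: lo=0, hi=7
Found pair: (9, 18) summing to 27


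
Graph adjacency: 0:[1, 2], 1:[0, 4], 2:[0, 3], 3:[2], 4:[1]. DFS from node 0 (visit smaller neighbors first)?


DFS stack-based: start with [0]
Visit order: [0, 1, 4, 2, 3]


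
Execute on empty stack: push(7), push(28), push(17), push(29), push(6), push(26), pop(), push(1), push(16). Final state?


push(7) -> [7]
push(28) -> [7, 28]
push(17) -> [7, 28, 17]
push(29) -> [7, 28, 17, 29]
push(6) -> [7, 28, 17, 29, 6]
push(26) -> [7, 28, 17, 29, 6, 26]
pop() returns 26 -> [7, 28, 17, 29, 6]
push(1) -> [7, 28, 17, 29, 6, 1]
push(16) -> [7, 28, 17, 29, 6, 1, 16]
Final stack (bottom to top): [7, 28, 17, 29, 6, 1, 16]


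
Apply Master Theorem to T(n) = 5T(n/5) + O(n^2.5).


a=5, b=5, c=2.5. log_5(5)=1 < c=2.5. Case 3: O(n^c) = O(n^2.500)
Complexity: O(n^2.500)


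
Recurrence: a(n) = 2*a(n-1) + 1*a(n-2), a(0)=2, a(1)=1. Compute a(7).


Build bottom-up:
...a(5)=53, a(6)=128, a(7)=2*128+1*53=309


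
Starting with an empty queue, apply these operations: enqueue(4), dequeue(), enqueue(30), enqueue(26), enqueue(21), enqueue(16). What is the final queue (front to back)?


enqueue(4) -> [4]
dequeue() returns 4 -> []
enqueue(30) -> [30]
enqueue(26) -> [30, 26]
enqueue(21) -> [30, 26, 21]
enqueue(16) -> [30, 26, 21, 16]
Final queue (front to back): [30, 26, 21, 16]


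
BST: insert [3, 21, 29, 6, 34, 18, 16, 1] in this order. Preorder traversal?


Root = 3; build tree by BST insertion.
Preorder traversal: [3, 1, 21, 6, 18, 16, 29, 34]


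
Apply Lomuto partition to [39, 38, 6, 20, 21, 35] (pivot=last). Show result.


Elements <= 35 go left of pivot.
Result: [6, 20, 21, 35, 39, 38], pivot at index 3


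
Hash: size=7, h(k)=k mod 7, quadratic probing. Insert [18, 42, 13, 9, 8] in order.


Insertions: 18->slot 4; 42->slot 0; 13->slot 6; 9->slot 2; 8->slot 1
Table: [42, 8, 9, None, 18, None, 13]


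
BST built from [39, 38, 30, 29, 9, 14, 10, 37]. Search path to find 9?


BST root = 39
Search for 9: compare at each node
Path: [39, 38, 30, 29, 9]


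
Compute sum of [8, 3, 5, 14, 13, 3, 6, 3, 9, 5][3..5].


Prefix sums: [0, 8, 11, 16, 30, 43, 46, 52, 55, 64, 69]
Sum[3..5] = prefix[6] - prefix[3] = 46 - 16 = 30


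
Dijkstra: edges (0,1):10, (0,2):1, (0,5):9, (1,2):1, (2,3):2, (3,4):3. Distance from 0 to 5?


Dijkstra from 0:
Distances: {0: 0, 1: 2, 2: 1, 3: 3, 4: 6, 5: 9}
Shortest distance to 5 = 9, path = [0, 5]


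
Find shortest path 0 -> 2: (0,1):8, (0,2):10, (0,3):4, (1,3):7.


Dijkstra from 0:
Distances: {0: 0, 1: 8, 2: 10, 3: 4}
Shortest distance to 2 = 10, path = [0, 2]


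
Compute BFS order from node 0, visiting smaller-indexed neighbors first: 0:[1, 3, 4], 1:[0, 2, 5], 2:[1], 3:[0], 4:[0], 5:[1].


BFS queue: start with [0]
Visit order: [0, 1, 3, 4, 2, 5]


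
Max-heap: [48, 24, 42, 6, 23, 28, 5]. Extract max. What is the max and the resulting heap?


Max = 48
Replace root with last, heapify down
Resulting heap: [42, 24, 28, 6, 23, 5]


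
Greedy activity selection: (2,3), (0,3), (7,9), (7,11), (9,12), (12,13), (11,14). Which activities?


Greedy: pick earliest-ending, then skip overlaps.
Selected (4 activities): [(2, 3), (7, 9), (9, 12), (12, 13)]


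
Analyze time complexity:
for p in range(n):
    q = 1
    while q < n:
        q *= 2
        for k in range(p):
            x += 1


Per nesting level: O(n) * O(log n) * O(n) [triangular over p] = O(n^2 log n)
Complexity: O(n^2 log n)


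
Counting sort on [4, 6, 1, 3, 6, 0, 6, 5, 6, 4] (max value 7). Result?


Count array: [1, 1, 0, 1, 2, 1, 4, 0]
Reconstruct: [0, 1, 3, 4, 4, 5, 6, 6, 6, 6]


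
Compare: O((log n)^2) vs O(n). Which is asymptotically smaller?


polylogarithmic grows slower than linear
O((log n)^2) is asymptotically smaller; O(n) grows faster


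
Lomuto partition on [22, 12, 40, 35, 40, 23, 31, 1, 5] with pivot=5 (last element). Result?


Elements <= 5 go left of pivot.
Result: [1, 5, 40, 35, 40, 23, 31, 22, 12], pivot at index 1


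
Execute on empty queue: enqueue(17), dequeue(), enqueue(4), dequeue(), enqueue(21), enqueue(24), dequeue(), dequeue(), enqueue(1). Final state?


enqueue(17) -> [17]
dequeue() returns 17 -> []
enqueue(4) -> [4]
dequeue() returns 4 -> []
enqueue(21) -> [21]
enqueue(24) -> [21, 24]
dequeue() returns 21 -> [24]
dequeue() returns 24 -> []
enqueue(1) -> [1]
Final queue (front to back): [1]


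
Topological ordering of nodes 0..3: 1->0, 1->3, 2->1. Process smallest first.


Kahn's algorithm, process smallest node first
Order: [2, 1, 0, 3]


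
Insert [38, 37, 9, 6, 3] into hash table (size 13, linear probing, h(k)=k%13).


Insertions: 38->slot 12; 37->slot 11; 9->slot 9; 6->slot 6; 3->slot 3
Table: [None, None, None, 3, None, None, 6, None, None, 9, None, 37, 38]


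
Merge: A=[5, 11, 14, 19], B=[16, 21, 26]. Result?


Compare heads, take smaller each step.
Merged: [5, 11, 14, 16, 19, 21, 26]


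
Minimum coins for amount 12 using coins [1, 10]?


dp[0]=0; dp[i]=1+min(dp[i-c] for c in coins)
...dp[7]=7, dp[8]=8, dp[9]=9, dp[10]=1, dp[11]=2, dp[12]=3
Minimum coins for 12 = 3


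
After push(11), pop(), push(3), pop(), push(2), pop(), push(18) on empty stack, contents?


push(11) -> [11]
pop() returns 11 -> []
push(3) -> [3]
pop() returns 3 -> []
push(2) -> [2]
pop() returns 2 -> []
push(18) -> [18]
Final stack (bottom to top): [18]


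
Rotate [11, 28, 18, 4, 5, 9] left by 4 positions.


Left rotate by 4: [5, 9, 11, 28, 18, 4]


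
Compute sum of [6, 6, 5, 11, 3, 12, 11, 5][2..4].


Prefix sums: [0, 6, 12, 17, 28, 31, 43, 54, 59]
Sum[2..4] = prefix[5] - prefix[2] = 31 - 12 = 19


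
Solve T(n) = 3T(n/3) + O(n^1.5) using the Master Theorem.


a=3, b=3, c=1.5. log_3(3)=1 < c=1.5. Case 3: O(n^c) = O(n^1.500)
Complexity: O(n^1.500)


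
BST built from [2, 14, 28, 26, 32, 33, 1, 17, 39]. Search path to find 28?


BST root = 2
Search for 28: compare at each node
Path: [2, 14, 28]


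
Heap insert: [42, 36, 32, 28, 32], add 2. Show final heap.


Append 2: [42, 36, 32, 28, 32, 2]
Bubble up: no swaps needed
Result: [42, 36, 32, 28, 32, 2]


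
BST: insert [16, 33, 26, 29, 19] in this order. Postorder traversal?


Root = 16; build tree by BST insertion.
Postorder traversal: [19, 29, 26, 33, 16]


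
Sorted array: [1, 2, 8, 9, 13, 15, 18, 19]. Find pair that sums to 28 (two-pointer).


Two pointers: lo=0, hi=7
Found pair: (9, 19) summing to 28


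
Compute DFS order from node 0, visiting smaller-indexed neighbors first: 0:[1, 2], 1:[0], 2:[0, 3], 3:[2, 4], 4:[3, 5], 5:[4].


DFS stack-based: start with [0]
Visit order: [0, 1, 2, 3, 4, 5]


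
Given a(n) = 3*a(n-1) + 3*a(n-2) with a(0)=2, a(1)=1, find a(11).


Build bottom-up:
...a(9)=91206, a(10)=345789, a(11)=3*345789+3*91206=1310985


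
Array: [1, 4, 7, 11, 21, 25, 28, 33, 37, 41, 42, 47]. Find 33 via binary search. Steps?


Search for 33:
[0,11] mid=5 arr[5]=25
[6,11] mid=8 arr[8]=37
[6,7] mid=6 arr[6]=28
[7,7] mid=7 arr[7]=33
Total: 4 comparisons


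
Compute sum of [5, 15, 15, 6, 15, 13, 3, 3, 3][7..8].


Prefix sums: [0, 5, 20, 35, 41, 56, 69, 72, 75, 78]
Sum[7..8] = prefix[9] - prefix[7] = 78 - 72 = 6


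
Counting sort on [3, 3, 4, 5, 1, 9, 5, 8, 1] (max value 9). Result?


Count array: [0, 2, 0, 2, 1, 2, 0, 0, 1, 1]
Reconstruct: [1, 1, 3, 3, 4, 5, 5, 8, 9]


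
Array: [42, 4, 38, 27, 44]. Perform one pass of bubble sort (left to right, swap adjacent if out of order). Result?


After one pass: [4, 38, 27, 42, 44]


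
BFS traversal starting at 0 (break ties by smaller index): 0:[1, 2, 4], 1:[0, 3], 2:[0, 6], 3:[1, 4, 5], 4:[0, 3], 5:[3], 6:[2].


BFS queue: start with [0]
Visit order: [0, 1, 2, 4, 3, 6, 5]


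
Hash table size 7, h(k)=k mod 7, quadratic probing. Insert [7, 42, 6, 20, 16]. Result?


Insertions: 7->slot 0; 42->slot 1; 6->slot 6; 20->slot 3; 16->slot 2
Table: [7, 42, 16, 20, None, None, 6]


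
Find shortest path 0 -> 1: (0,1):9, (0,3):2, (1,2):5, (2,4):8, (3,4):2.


Dijkstra from 0:
Distances: {0: 0, 1: 9, 2: 12, 3: 2, 4: 4}
Shortest distance to 1 = 9, path = [0, 1]


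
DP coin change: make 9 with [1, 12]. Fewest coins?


dp[0]=0; dp[i]=1+min(dp[i-c] for c in coins)
...dp[4]=4, dp[5]=5, dp[6]=6, dp[7]=7, dp[8]=8, dp[9]=9
Minimum coins for 9 = 9


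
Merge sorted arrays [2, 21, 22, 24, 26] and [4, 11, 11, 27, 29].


Compare heads, take smaller each step.
Merged: [2, 4, 11, 11, 21, 22, 24, 26, 27, 29]


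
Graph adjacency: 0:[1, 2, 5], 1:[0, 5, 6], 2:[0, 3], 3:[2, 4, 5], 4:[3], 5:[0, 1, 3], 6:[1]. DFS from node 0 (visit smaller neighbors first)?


DFS stack-based: start with [0]
Visit order: [0, 1, 5, 3, 2, 4, 6]


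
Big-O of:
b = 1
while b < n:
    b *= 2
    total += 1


Per nesting level: O(log n) = O(log n)
Complexity: O(log n)


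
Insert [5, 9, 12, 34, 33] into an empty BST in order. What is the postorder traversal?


Root = 5; build tree by BST insertion.
Postorder traversal: [33, 34, 12, 9, 5]


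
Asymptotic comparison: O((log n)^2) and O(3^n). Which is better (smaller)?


polylogarithmic grows slower than exponential (base 3)
O((log n)^2) is asymptotically smaller; O(3^n) grows faster


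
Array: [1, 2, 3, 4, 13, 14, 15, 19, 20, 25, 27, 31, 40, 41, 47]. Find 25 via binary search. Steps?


Search for 25:
[0,14] mid=7 arr[7]=19
[8,14] mid=11 arr[11]=31
[8,10] mid=9 arr[9]=25
Total: 3 comparisons


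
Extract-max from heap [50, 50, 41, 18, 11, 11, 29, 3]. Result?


Max = 50
Replace root with last, heapify down
Resulting heap: [50, 18, 41, 3, 11, 11, 29]


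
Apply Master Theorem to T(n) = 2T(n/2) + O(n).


a=2, b=2, c=1. log_2(2)=1 = c=1. Case 2: O(n^c log n) = O(n log n)
Complexity: O(n log n)


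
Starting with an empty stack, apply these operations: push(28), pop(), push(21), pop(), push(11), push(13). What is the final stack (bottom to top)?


push(28) -> [28]
pop() returns 28 -> []
push(21) -> [21]
pop() returns 21 -> []
push(11) -> [11]
push(13) -> [11, 13]
Final stack (bottom to top): [11, 13]


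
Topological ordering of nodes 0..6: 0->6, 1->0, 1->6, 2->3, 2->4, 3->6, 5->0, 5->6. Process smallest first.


Kahn's algorithm, process smallest node first
Order: [1, 2, 3, 4, 5, 0, 6]


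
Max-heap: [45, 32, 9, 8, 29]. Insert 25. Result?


Append 25: [45, 32, 9, 8, 29, 25]
Bubble up: swap idx 5(25) with idx 2(9)
Result: [45, 32, 25, 8, 29, 9]


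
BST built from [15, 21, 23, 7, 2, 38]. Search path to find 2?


BST root = 15
Search for 2: compare at each node
Path: [15, 7, 2]


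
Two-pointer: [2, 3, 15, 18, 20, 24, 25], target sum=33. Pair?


Two pointers: lo=0, hi=6
Found pair: (15, 18) summing to 33


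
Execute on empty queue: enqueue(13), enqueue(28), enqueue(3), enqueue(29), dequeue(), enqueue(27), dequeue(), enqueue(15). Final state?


enqueue(13) -> [13]
enqueue(28) -> [13, 28]
enqueue(3) -> [13, 28, 3]
enqueue(29) -> [13, 28, 3, 29]
dequeue() returns 13 -> [28, 3, 29]
enqueue(27) -> [28, 3, 29, 27]
dequeue() returns 28 -> [3, 29, 27]
enqueue(15) -> [3, 29, 27, 15]
Final queue (front to back): [3, 29, 27, 15]


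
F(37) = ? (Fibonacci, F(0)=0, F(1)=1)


F(n)=F(n-1)+F(n-2)
...F(35)=9227465, F(36)=14930352, F(37)=24157817


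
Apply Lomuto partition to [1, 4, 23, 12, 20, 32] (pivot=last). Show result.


Elements <= 32 go left of pivot.
Result: [1, 4, 23, 12, 20, 32], pivot at index 5


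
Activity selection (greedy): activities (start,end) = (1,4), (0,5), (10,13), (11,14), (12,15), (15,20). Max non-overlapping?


Greedy: pick earliest-ending, then skip overlaps.
Selected (3 activities): [(1, 4), (10, 13), (15, 20)]


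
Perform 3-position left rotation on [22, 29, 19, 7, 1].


Left rotate by 3: [7, 1, 22, 29, 19]


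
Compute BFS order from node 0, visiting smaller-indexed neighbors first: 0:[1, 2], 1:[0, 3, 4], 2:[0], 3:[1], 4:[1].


BFS queue: start with [0]
Visit order: [0, 1, 2, 3, 4]


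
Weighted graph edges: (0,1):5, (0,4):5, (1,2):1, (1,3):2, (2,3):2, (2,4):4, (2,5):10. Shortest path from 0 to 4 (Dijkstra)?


Dijkstra from 0:
Distances: {0: 0, 1: 5, 2: 6, 3: 7, 4: 5, 5: 16}
Shortest distance to 4 = 5, path = [0, 4]


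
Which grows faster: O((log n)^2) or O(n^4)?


polylogarithmic grows slower than quartic
O((log n)^2) is asymptotically smaller; O(n^4) grows faster


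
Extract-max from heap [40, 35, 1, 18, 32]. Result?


Max = 40
Replace root with last, heapify down
Resulting heap: [35, 32, 1, 18]


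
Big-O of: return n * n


Analysis: constant-time operation, no loop
Complexity: O(1)


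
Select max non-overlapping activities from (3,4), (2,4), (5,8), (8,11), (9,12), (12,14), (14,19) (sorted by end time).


Greedy: pick earliest-ending, then skip overlaps.
Selected (5 activities): [(3, 4), (5, 8), (8, 11), (12, 14), (14, 19)]


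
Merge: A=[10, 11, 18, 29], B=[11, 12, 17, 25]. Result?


Compare heads, take smaller each step.
Merged: [10, 11, 11, 12, 17, 18, 25, 29]


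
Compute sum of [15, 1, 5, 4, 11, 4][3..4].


Prefix sums: [0, 15, 16, 21, 25, 36, 40]
Sum[3..4] = prefix[5] - prefix[3] = 36 - 21 = 15


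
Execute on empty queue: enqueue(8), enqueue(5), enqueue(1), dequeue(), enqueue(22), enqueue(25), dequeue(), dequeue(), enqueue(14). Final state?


enqueue(8) -> [8]
enqueue(5) -> [8, 5]
enqueue(1) -> [8, 5, 1]
dequeue() returns 8 -> [5, 1]
enqueue(22) -> [5, 1, 22]
enqueue(25) -> [5, 1, 22, 25]
dequeue() returns 5 -> [1, 22, 25]
dequeue() returns 1 -> [22, 25]
enqueue(14) -> [22, 25, 14]
Final queue (front to back): [22, 25, 14]


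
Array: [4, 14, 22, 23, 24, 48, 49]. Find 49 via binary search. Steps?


Search for 49:
[0,6] mid=3 arr[3]=23
[4,6] mid=5 arr[5]=48
[6,6] mid=6 arr[6]=49
Total: 3 comparisons


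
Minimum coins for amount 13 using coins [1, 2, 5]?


dp[0]=0; dp[i]=1+min(dp[i-c] for c in coins)
...dp[8]=3, dp[9]=3, dp[10]=2, dp[11]=3, dp[12]=3, dp[13]=4
Minimum coins for 13 = 4


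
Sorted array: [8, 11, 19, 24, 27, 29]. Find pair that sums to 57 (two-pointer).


Two pointers: lo=0, hi=5
No pair sums to 57


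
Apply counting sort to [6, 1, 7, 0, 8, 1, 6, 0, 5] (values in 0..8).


Count array: [2, 2, 0, 0, 0, 1, 2, 1, 1]
Reconstruct: [0, 0, 1, 1, 5, 6, 6, 7, 8]


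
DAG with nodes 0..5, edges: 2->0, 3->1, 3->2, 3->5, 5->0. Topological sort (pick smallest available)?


Kahn's algorithm, process smallest node first
Order: [3, 1, 2, 4, 5, 0]


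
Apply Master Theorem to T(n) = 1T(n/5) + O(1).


a=1, b=5, c=0. log_5(1)=0 = c=0. Case 2: O(n^c log n) = O(log n)
Complexity: O(log n)


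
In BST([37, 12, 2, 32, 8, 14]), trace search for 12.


BST root = 37
Search for 12: compare at each node
Path: [37, 12]


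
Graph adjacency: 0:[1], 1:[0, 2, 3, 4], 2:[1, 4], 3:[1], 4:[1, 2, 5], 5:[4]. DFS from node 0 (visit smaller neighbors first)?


DFS stack-based: start with [0]
Visit order: [0, 1, 2, 4, 5, 3]


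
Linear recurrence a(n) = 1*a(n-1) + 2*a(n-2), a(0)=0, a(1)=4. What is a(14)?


Build bottom-up:
...a(12)=5460, a(13)=10924, a(14)=1*10924+2*5460=21844


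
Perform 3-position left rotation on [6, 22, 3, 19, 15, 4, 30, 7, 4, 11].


Left rotate by 3: [19, 15, 4, 30, 7, 4, 11, 6, 22, 3]


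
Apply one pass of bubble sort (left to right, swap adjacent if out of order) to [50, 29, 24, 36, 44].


After one pass: [29, 24, 36, 44, 50]


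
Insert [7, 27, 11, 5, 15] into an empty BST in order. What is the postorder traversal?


Root = 7; build tree by BST insertion.
Postorder traversal: [5, 15, 11, 27, 7]


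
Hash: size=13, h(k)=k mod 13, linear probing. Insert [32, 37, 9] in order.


Insertions: 32->slot 6; 37->slot 11; 9->slot 9
Table: [None, None, None, None, None, None, 32, None, None, 9, None, 37, None]


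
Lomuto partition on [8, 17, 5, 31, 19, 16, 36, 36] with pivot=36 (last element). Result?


Elements <= 36 go left of pivot.
Result: [8, 17, 5, 31, 19, 16, 36, 36], pivot at index 7


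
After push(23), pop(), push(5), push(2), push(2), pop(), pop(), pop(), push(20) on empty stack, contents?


push(23) -> [23]
pop() returns 23 -> []
push(5) -> [5]
push(2) -> [5, 2]
push(2) -> [5, 2, 2]
pop() returns 2 -> [5, 2]
pop() returns 2 -> [5]
pop() returns 5 -> []
push(20) -> [20]
Final stack (bottom to top): [20]


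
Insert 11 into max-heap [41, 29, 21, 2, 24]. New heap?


Append 11: [41, 29, 21, 2, 24, 11]
Bubble up: no swaps needed
Result: [41, 29, 21, 2, 24, 11]


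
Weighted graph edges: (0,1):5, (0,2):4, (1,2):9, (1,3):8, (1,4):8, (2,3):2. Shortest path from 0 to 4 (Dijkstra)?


Dijkstra from 0:
Distances: {0: 0, 1: 5, 2: 4, 3: 6, 4: 13}
Shortest distance to 4 = 13, path = [0, 1, 4]


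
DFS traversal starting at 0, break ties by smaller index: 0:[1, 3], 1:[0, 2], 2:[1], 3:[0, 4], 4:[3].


DFS stack-based: start with [0]
Visit order: [0, 1, 2, 3, 4]


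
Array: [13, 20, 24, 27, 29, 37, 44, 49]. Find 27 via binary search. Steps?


Search for 27:
[0,7] mid=3 arr[3]=27
Total: 1 comparisons


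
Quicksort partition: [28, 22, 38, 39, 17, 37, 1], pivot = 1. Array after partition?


Elements <= 1 go left of pivot.
Result: [1, 22, 38, 39, 17, 37, 28], pivot at index 0


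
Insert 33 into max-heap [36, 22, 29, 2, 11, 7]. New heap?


Append 33: [36, 22, 29, 2, 11, 7, 33]
Bubble up: swap idx 6(33) with idx 2(29)
Result: [36, 22, 33, 2, 11, 7, 29]


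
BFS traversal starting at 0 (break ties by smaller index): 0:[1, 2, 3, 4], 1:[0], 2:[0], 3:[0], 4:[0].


BFS queue: start with [0]
Visit order: [0, 1, 2, 3, 4]


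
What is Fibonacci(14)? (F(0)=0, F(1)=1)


F(n)=F(n-1)+F(n-2)
...F(12)=144, F(13)=233, F(14)=377


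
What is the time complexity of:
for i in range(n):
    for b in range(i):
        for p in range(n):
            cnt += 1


Per nesting level: O(n) * O(n) [triangular over i] * O(n) = O(n^3)
Complexity: O(n^3)


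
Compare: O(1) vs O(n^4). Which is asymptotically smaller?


constant grows slower than quartic
O(1) is asymptotically smaller; O(n^4) grows faster


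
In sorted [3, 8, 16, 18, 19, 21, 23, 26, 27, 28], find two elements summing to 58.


Two pointers: lo=0, hi=9
No pair sums to 58


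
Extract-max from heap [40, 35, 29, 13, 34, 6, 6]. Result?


Max = 40
Replace root with last, heapify down
Resulting heap: [35, 34, 29, 13, 6, 6]


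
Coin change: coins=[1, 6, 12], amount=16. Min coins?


dp[0]=0; dp[i]=1+min(dp[i-c] for c in coins)
...dp[11]=6, dp[12]=1, dp[13]=2, dp[14]=3, dp[15]=4, dp[16]=5
Minimum coins for 16 = 5


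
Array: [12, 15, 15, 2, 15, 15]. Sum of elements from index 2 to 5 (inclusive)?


Prefix sums: [0, 12, 27, 42, 44, 59, 74]
Sum[2..5] = prefix[6] - prefix[2] = 74 - 27 = 47


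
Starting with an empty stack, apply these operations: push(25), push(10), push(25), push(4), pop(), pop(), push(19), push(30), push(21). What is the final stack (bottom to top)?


push(25) -> [25]
push(10) -> [25, 10]
push(25) -> [25, 10, 25]
push(4) -> [25, 10, 25, 4]
pop() returns 4 -> [25, 10, 25]
pop() returns 25 -> [25, 10]
push(19) -> [25, 10, 19]
push(30) -> [25, 10, 19, 30]
push(21) -> [25, 10, 19, 30, 21]
Final stack (bottom to top): [25, 10, 19, 30, 21]


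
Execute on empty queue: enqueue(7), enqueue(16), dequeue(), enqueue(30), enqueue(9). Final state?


enqueue(7) -> [7]
enqueue(16) -> [7, 16]
dequeue() returns 7 -> [16]
enqueue(30) -> [16, 30]
enqueue(9) -> [16, 30, 9]
Final queue (front to back): [16, 30, 9]


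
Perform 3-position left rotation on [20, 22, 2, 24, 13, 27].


Left rotate by 3: [24, 13, 27, 20, 22, 2]


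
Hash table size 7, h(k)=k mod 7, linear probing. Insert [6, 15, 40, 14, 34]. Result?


Insertions: 6->slot 6; 15->slot 1; 40->slot 5; 14->slot 0; 34->slot 2
Table: [14, 15, 34, None, None, 40, 6]


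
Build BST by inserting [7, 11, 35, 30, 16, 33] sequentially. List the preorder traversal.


Root = 7; build tree by BST insertion.
Preorder traversal: [7, 11, 35, 30, 16, 33]


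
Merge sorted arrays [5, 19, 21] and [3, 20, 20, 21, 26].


Compare heads, take smaller each step.
Merged: [3, 5, 19, 20, 20, 21, 21, 26]


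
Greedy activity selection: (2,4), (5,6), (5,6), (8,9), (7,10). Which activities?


Greedy: pick earliest-ending, then skip overlaps.
Selected (3 activities): [(2, 4), (5, 6), (8, 9)]


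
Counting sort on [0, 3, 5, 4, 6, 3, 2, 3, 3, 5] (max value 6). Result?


Count array: [1, 0, 1, 4, 1, 2, 1]
Reconstruct: [0, 2, 3, 3, 3, 3, 4, 5, 5, 6]


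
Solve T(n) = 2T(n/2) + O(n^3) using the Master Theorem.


a=2, b=2, c=3. log_2(2)=1 < c=3. Case 3: O(n^c) = O(n^3)
Complexity: O(n^3)


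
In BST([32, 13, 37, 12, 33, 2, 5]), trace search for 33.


BST root = 32
Search for 33: compare at each node
Path: [32, 37, 33]


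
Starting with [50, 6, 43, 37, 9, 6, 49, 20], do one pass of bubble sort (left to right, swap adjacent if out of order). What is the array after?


After one pass: [6, 43, 37, 9, 6, 49, 20, 50]


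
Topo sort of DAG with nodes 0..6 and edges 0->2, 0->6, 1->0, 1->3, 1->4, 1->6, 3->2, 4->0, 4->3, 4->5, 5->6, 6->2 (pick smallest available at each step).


Kahn's algorithm, process smallest node first
Order: [1, 4, 0, 3, 5, 6, 2]


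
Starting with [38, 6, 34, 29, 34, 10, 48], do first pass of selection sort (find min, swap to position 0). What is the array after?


After one pass: [6, 38, 34, 29, 34, 10, 48]


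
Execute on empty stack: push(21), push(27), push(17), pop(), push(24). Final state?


push(21) -> [21]
push(27) -> [21, 27]
push(17) -> [21, 27, 17]
pop() returns 17 -> [21, 27]
push(24) -> [21, 27, 24]
Final stack (bottom to top): [21, 27, 24]


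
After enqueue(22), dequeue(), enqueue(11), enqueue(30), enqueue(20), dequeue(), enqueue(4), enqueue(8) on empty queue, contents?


enqueue(22) -> [22]
dequeue() returns 22 -> []
enqueue(11) -> [11]
enqueue(30) -> [11, 30]
enqueue(20) -> [11, 30, 20]
dequeue() returns 11 -> [30, 20]
enqueue(4) -> [30, 20, 4]
enqueue(8) -> [30, 20, 4, 8]
Final queue (front to back): [30, 20, 4, 8]


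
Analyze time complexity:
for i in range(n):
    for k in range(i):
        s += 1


Per nesting level: O(n) * O(n) [triangular over i] = O(n^2)
Complexity: O(n^2)


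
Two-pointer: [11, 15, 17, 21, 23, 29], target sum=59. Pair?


Two pointers: lo=0, hi=5
No pair sums to 59


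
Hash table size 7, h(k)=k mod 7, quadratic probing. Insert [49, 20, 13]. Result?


Insertions: 49->slot 0; 20->slot 6; 13->slot 3
Table: [49, None, None, 13, None, None, 20]


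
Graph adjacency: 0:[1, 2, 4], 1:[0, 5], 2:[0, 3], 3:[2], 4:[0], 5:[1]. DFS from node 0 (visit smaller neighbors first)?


DFS stack-based: start with [0]
Visit order: [0, 1, 5, 2, 3, 4]


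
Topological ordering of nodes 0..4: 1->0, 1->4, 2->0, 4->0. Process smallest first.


Kahn's algorithm, process smallest node first
Order: [1, 2, 3, 4, 0]


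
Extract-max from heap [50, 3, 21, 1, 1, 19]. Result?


Max = 50
Replace root with last, heapify down
Resulting heap: [21, 3, 19, 1, 1]


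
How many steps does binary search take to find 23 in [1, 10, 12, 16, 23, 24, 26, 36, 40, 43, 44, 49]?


Search for 23:
[0,11] mid=5 arr[5]=24
[0,4] mid=2 arr[2]=12
[3,4] mid=3 arr[3]=16
[4,4] mid=4 arr[4]=23
Total: 4 comparisons


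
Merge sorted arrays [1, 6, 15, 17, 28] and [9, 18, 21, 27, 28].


Compare heads, take smaller each step.
Merged: [1, 6, 9, 15, 17, 18, 21, 27, 28, 28]


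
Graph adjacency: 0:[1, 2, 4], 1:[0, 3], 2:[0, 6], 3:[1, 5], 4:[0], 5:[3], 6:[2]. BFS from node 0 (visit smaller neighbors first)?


BFS queue: start with [0]
Visit order: [0, 1, 2, 4, 3, 6, 5]


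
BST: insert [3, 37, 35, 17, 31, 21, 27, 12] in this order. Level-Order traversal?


Root = 3; build tree by BST insertion.
Level-Order traversal: [3, 37, 35, 17, 12, 31, 21, 27]


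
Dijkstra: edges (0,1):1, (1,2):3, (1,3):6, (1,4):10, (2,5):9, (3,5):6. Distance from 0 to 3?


Dijkstra from 0:
Distances: {0: 0, 1: 1, 2: 4, 3: 7, 4: 11, 5: 13}
Shortest distance to 3 = 7, path = [0, 1, 3]


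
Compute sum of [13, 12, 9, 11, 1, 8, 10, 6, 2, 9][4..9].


Prefix sums: [0, 13, 25, 34, 45, 46, 54, 64, 70, 72, 81]
Sum[4..9] = prefix[10] - prefix[4] = 81 - 45 = 36


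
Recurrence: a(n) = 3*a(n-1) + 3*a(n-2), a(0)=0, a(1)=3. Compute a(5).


Build bottom-up:
...a(3)=36, a(4)=135, a(5)=3*135+3*36=513


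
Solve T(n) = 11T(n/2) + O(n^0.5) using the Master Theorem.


a=11, b=2, c=0.5. log_2(11)=3.459 > c=0.5. Case 1: O(n^log_b(a)) = O(n^3.459)
Complexity: O(n^3.459)


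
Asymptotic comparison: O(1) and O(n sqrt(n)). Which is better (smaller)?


constant grows slower than n^1.5
O(1) is asymptotically smaller; O(n sqrt(n)) grows faster


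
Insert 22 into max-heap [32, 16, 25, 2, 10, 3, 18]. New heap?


Append 22: [32, 16, 25, 2, 10, 3, 18, 22]
Bubble up: swap idx 7(22) with idx 3(2); swap idx 3(22) with idx 1(16)
Result: [32, 22, 25, 16, 10, 3, 18, 2]


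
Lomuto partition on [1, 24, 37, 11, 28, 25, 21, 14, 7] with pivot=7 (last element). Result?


Elements <= 7 go left of pivot.
Result: [1, 7, 37, 11, 28, 25, 21, 14, 24], pivot at index 1


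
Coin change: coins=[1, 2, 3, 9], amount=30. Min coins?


dp[0]=0; dp[i]=1+min(dp[i-c] for c in coins)
...dp[25]=5, dp[26]=5, dp[27]=3, dp[28]=4, dp[29]=4, dp[30]=4
Minimum coins for 30 = 4


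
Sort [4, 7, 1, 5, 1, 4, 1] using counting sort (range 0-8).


Count array: [0, 3, 0, 0, 2, 1, 0, 1, 0]
Reconstruct: [1, 1, 1, 4, 4, 5, 7]


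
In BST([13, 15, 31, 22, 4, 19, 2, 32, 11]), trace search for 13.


BST root = 13
Search for 13: compare at each node
Path: [13]


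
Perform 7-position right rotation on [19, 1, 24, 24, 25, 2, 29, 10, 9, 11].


Right rotate by 7: [24, 25, 2, 29, 10, 9, 11, 19, 1, 24]


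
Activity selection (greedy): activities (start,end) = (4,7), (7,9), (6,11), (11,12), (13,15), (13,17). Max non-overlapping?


Greedy: pick earliest-ending, then skip overlaps.
Selected (4 activities): [(4, 7), (7, 9), (11, 12), (13, 15)]


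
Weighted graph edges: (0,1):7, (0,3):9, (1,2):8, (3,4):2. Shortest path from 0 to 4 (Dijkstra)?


Dijkstra from 0:
Distances: {0: 0, 1: 7, 2: 15, 3: 9, 4: 11}
Shortest distance to 4 = 11, path = [0, 3, 4]


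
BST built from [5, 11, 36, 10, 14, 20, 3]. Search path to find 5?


BST root = 5
Search for 5: compare at each node
Path: [5]


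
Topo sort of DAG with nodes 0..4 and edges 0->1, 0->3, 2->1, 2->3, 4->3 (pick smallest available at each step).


Kahn's algorithm, process smallest node first
Order: [0, 2, 1, 4, 3]


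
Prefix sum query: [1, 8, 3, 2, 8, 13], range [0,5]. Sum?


Prefix sums: [0, 1, 9, 12, 14, 22, 35]
Sum[0..5] = prefix[6] - prefix[0] = 35 - 0 = 35


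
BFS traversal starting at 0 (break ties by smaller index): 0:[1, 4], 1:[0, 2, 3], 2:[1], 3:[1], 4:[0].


BFS queue: start with [0]
Visit order: [0, 1, 4, 2, 3]


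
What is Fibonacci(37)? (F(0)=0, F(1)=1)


F(n)=F(n-1)+F(n-2)
...F(35)=9227465, F(36)=14930352, F(37)=24157817


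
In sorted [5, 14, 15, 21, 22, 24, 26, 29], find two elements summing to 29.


Two pointers: lo=0, hi=7
Found pair: (5, 24) summing to 29


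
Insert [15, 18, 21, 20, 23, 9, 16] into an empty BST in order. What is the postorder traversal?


Root = 15; build tree by BST insertion.
Postorder traversal: [9, 16, 20, 23, 21, 18, 15]


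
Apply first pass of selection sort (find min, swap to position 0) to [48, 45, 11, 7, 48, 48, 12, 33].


After one pass: [7, 45, 11, 48, 48, 48, 12, 33]


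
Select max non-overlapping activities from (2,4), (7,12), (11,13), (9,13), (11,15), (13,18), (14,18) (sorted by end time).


Greedy: pick earliest-ending, then skip overlaps.
Selected (3 activities): [(2, 4), (7, 12), (13, 18)]


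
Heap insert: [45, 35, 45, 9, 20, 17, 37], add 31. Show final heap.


Append 31: [45, 35, 45, 9, 20, 17, 37, 31]
Bubble up: swap idx 7(31) with idx 3(9)
Result: [45, 35, 45, 31, 20, 17, 37, 9]


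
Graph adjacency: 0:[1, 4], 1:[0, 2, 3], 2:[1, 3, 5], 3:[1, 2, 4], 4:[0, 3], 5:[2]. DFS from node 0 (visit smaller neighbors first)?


DFS stack-based: start with [0]
Visit order: [0, 1, 2, 3, 4, 5]


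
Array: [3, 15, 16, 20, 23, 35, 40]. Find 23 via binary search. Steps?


Search for 23:
[0,6] mid=3 arr[3]=20
[4,6] mid=5 arr[5]=35
[4,4] mid=4 arr[4]=23
Total: 3 comparisons


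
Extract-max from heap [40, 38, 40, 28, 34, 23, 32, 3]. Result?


Max = 40
Replace root with last, heapify down
Resulting heap: [40, 38, 32, 28, 34, 23, 3]


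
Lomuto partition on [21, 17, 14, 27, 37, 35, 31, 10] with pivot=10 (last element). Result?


Elements <= 10 go left of pivot.
Result: [10, 17, 14, 27, 37, 35, 31, 21], pivot at index 0
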